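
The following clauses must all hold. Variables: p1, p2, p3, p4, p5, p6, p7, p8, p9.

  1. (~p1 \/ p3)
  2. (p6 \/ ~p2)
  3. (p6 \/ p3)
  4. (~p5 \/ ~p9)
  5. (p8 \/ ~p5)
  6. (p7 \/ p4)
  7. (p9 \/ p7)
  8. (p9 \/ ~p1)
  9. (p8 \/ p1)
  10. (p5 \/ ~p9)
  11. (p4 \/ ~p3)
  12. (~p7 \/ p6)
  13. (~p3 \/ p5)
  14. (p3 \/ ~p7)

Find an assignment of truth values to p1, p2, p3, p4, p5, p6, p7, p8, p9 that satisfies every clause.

p1 = False  p2 = True  p3 = True  p4 = True  p5 = True  p6 = True  p7 = True  p8 = True  p9 = False

p4 occurs only positively in the remaining clauses — set p4 = True.
p6 occurs only positively in the remaining clauses — set p6 = True.
Set p1 = False and propagate.
  then p8 is forced to True.
Set p3 = True and propagate.
  then p5 is forced to True.
  then p9 is forced to False.
  then p7 is forced to True.
p2 is now unconstrained; take p2 = True.
Every clause has at least one true literal under this assignment.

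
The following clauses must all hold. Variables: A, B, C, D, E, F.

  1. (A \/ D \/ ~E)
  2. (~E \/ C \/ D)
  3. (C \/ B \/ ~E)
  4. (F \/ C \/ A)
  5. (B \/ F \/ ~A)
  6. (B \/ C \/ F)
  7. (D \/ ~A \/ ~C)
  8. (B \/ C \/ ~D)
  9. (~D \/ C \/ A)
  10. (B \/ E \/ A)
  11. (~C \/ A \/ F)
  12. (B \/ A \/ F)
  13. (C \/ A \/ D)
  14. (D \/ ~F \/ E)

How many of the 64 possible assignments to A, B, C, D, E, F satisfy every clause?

Split on A, then C.
  A=1, C=1: E free; 3 ways for (B,D,F) × 2^1 = 6.
  A=1, C=0: 5 of the 16 assignments to (B,D,E,F) work.
  A=0, C=1: remaining (B,D,E,F) ∈ {(0,1,1,1); (1,1,0,1); (1,1,1,1)} — 3.
  A=0, C=0: a clause becomes empty — 0.
Total: 6 + 5 + 3 + 0 = 14.

14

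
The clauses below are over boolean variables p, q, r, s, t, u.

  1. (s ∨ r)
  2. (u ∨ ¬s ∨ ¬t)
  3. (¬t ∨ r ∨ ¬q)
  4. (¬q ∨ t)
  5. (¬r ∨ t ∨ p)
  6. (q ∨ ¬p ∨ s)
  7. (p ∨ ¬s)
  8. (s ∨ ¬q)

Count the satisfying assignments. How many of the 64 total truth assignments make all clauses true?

Case analysis on s and q:
  s=T, q=T: remaining (p,r,t,u) ∈ {(T,T,T,T)} — 1.
  s=T, q=F: r free; 3 ways for (p,t,u) × 2^1 = 6.
  s=F, q=T: a clause becomes empty — 0.
  s=F, q=F: remaining (p,r,t,u) ∈ {(F,T,T,F); (F,T,T,T)} — 2.
Total: 1 + 6 + 0 + 2 = 9.

9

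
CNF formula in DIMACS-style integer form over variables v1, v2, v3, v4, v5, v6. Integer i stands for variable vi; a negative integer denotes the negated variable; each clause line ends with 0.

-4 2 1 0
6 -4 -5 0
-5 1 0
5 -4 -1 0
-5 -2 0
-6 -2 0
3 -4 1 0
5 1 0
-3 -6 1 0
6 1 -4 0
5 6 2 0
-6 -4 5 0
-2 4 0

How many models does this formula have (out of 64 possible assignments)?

Case analysis on v1 and v4:
  v1=1, v4=1: remaining (v2,v3,v5,v6) ∈ {(0,0,1,1); (0,1,1,1)} — 2.
  v1=1, v4=0: v3 free; 3 ways for (v2,v5,v6) × 2^1 = 6.
  v1=0, v4=1: a clause becomes empty — 0.
  v1=0, v4=0: a clause becomes empty — 0.
Total: 2 + 6 + 0 + 0 = 8.

8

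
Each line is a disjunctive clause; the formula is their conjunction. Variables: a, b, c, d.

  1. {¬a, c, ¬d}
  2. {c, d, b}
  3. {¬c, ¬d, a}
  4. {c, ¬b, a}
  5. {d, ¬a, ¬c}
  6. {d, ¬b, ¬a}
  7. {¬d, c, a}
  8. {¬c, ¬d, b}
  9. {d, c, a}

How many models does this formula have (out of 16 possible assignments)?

3

Satisfying assignments:
  a=F b=F c=T d=F
  a=F b=T c=T d=F
  a=T b=T c=T d=T
Count: 3.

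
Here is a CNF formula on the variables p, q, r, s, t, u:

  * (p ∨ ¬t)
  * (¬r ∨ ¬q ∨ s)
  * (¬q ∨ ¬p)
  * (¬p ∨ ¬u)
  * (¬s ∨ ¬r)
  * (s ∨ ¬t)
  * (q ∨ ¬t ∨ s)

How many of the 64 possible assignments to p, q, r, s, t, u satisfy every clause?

Split on s, then p.
  s=T, p=T: remaining (q,r,t,u) ∈ {(F,F,F,F); (F,F,T,F)} — 2.
  s=T, p=F: remaining (q,r,t,u) ∈ {(F,F,F,F); (F,F,F,T); (T,F,F,F); (T,F,F,T)} — 4.
  s=F, p=T: remaining (q,r,t,u) ∈ {(F,F,F,F); (F,T,F,F)} — 2.
  s=F, p=F: u free; 3 ways for (q,r,t) × 2^1 = 6.
Total: 2 + 4 + 2 + 6 = 14.

14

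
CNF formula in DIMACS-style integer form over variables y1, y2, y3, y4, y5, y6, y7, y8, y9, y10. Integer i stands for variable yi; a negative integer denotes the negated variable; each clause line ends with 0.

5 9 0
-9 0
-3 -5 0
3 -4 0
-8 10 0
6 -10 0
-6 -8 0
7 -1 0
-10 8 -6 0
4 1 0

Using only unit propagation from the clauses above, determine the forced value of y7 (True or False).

True

(NOT y9) is a unit clause: y9 = False.
In (y5 OR y9), y9 is now false; y5 must hold, so y5 = True.
(NOT y5 OR NOT y3) with y5 = True leaves only NOT y3, so y3 = False.
(y3 OR NOT y4) with y3 = False leaves only NOT y4, so y4 = False.
(y4 OR y1): since y4 = False, the clause reduces to (y1). y1 = True.
(NOT y1 OR y7) with y1 = True leaves only y7, so y7 = True.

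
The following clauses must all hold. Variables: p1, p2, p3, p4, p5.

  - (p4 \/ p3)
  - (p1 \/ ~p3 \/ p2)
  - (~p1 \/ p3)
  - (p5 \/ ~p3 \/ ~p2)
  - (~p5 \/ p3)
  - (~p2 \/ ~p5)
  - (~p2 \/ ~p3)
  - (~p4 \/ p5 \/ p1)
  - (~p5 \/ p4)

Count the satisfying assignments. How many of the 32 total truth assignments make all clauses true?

3

The models are:
  p1=1 p2=0 p3=1 p4=0 p5=0
  p1=1 p2=0 p3=1 p4=1 p5=0
  p1=1 p2=0 p3=1 p4=1 p5=1
That's 3 in total.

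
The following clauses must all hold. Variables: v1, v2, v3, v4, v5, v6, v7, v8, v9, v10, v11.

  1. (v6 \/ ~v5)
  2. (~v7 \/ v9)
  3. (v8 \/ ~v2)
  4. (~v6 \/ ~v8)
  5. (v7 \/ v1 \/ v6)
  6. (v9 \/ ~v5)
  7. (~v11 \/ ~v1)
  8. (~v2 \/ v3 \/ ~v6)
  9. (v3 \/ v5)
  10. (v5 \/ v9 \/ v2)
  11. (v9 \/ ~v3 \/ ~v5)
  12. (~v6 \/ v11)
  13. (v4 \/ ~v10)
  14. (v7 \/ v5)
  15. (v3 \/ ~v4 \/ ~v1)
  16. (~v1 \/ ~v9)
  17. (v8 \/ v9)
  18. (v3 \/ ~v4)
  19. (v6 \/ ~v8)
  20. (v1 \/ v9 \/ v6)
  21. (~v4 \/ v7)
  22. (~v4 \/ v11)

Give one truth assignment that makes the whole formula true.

v1=F, v2=F, v3=T, v4=T, v5=F, v6=F, v7=T, v8=F, v9=T, v10=F, v11=T

Pure literal: v10 appears only negated; assign v10 = False.
Set v1 = False and propagate.
Set v2 = False and propagate.
Try v3 = True.
For the remaining variables, v4 = True, v5 = False, v6 = False, v7 = True, v8 = False, v9 = True, v11 = True works.
Every clause has at least one true literal under this assignment.
Check each clause:
  1. (~v5 \/ v6) — ~v5 is true.
  2. (~v7 \/ v9) — v9 is true.
  3. (~v2 \/ v8) — ~v2 is true.
  4. (~v8 \/ ~v6) — ~v8 is true.
  5. (v6 \/ v7 \/ v1) — v7 is true.
  6. (~v5 \/ v9) — v9 is true.
  7. (~v1 \/ ~v11) — ~v1 is true.
  8. (v3 \/ ~v2 \/ ~v6) — ~v6 is true.
  9. (v3 \/ v5) — v3 is true.
  10. (v5 \/ v2 \/ v9) — v9 is true.
  11. (~v5 \/ v9 \/ ~v3) — v9 is true.
  12. (~v6 \/ v11) — ~v6 is true.
  13. (~v10 \/ v4) — v4 is true.
  14. (v5 \/ v7) — v7 is true.
  15. (~v4 \/ ~v1 \/ v3) — v3 is true.
  16. (~v1 \/ ~v9) — ~v1 is true.
  17. (v9 \/ v8) — v9 is true.
  18. (v3 \/ ~v4) — v3 is true.
  19. (v6 \/ ~v8) — ~v8 is true.
  20. (v6 \/ v1 \/ v9) — v9 is true.
  21. (v7 \/ ~v4) — v7 is true.
  22. (~v4 \/ v11) — v11 is true.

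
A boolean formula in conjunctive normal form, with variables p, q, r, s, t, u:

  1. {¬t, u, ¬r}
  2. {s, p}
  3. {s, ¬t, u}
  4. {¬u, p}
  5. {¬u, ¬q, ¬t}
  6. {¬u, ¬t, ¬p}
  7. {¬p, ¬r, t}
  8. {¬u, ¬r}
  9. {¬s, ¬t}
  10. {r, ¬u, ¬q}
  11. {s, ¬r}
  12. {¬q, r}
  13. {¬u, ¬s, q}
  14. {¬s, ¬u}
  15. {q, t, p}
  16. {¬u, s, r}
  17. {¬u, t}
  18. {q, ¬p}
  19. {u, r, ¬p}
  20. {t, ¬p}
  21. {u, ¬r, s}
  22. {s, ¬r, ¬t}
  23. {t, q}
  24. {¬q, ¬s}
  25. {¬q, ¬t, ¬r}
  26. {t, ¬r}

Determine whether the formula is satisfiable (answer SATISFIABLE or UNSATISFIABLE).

UNSATISFIABLE

t = True:
  propagation gives s=False, p=True, u=True; an empty clause results — contradiction.
t = False:
  propagation gives u=False, p=False, s=True, q=True; an empty clause results — contradiction.
Every branch closes, so no satisfying assignment exists.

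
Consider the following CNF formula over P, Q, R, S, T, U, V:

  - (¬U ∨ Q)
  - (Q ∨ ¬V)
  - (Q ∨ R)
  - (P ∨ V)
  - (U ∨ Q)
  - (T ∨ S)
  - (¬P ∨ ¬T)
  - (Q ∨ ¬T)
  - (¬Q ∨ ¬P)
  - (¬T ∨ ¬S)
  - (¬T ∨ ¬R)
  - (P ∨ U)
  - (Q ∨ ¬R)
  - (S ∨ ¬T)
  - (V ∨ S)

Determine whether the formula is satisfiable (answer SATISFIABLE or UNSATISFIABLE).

SATISFIABLE

Set P = False and propagate.
  then V is forced to True.
  then Q is forced to True.
  then U is forced to True.
Branch on R: take R = False.
For the remaining variables, S = True, T = False works.
Every clause has at least one true literal under this assignment.
So P=F  Q=T  R=F  S=T  T=F  U=T  V=T is a satisfying assignment.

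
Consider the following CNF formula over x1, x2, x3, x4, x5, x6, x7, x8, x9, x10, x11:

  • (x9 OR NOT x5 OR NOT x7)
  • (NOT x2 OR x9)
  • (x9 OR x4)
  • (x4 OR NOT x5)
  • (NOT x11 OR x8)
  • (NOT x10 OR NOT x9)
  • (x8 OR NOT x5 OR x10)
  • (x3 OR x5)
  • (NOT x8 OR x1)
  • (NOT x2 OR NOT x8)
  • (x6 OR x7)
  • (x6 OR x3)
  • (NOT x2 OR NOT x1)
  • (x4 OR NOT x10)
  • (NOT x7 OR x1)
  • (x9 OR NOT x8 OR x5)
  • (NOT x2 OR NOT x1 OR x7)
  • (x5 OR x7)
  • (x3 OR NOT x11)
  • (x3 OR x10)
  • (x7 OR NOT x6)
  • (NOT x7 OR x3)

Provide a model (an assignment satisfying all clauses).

x1 = True  x2 = False  x3 = True  x4 = True  x5 = False  x6 = False  x7 = True  x8 = False  x9 = False  x10 = False  x11 = False

Check each clause:
  1. (NOT x7 OR x9 OR NOT x5) — NOT x5 is true.
  2. (NOT x2 OR x9) — NOT x2 is true.
  3. (x4 OR x9) — x4 is true.
  4. (x4 OR NOT x5) — NOT x5 is true.
  5. (x8 OR NOT x11) — NOT x11 is true.
  6. (NOT x10 OR NOT x9) — NOT x10 is true.
  7. (NOT x5 OR x10 OR x8) — NOT x5 is true.
  8. (x3 OR x5) — x3 is true.
  9. (NOT x8 OR x1) — NOT x8 is true.
  10. (NOT x2 OR NOT x8) — NOT x8 is true.
  11. (x6 OR x7) — x7 is true.
  12. (x6 OR x3) — x3 is true.
  13. (NOT x2 OR NOT x1) — NOT x2 is true.
  14. (x4 OR NOT x10) — x4 is true.
  15. (x1 OR NOT x7) — x1 is true.
  16. (NOT x8 OR x5 OR x9) — NOT x8 is true.
  17. (NOT x2 OR x7 OR NOT x1) — NOT x2 is true.
  18. (x7 OR x5) — x7 is true.
  19. (x3 OR NOT x11) — x3 is true.
  20. (x10 OR x3) — x3 is true.
  21. (NOT x6 OR x7) — NOT x6 is true.
  22. (NOT x7 OR x3) — x3 is true.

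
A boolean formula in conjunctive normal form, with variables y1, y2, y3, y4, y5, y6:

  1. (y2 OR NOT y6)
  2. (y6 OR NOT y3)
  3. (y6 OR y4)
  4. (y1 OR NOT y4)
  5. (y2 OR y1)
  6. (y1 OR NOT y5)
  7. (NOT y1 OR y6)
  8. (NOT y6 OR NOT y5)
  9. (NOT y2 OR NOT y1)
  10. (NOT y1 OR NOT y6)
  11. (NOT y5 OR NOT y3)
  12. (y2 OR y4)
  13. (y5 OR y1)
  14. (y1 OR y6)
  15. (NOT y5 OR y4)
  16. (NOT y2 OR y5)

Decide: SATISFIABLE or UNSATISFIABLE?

UNSATISFIABLE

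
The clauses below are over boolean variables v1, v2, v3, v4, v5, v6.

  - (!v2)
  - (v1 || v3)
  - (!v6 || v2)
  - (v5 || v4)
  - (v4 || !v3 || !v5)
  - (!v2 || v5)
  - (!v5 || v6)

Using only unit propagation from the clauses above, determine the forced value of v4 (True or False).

Unit clause (!v2) sets v2 = False.
In (!v6 || v2), v2 is now false; !v6 must hold, so v6 = False.
In (v6 || !v5), v6 is now false; !v5 must hold, so v5 = False.
From (v5 || v4) and v5 = False: v4 = True.

True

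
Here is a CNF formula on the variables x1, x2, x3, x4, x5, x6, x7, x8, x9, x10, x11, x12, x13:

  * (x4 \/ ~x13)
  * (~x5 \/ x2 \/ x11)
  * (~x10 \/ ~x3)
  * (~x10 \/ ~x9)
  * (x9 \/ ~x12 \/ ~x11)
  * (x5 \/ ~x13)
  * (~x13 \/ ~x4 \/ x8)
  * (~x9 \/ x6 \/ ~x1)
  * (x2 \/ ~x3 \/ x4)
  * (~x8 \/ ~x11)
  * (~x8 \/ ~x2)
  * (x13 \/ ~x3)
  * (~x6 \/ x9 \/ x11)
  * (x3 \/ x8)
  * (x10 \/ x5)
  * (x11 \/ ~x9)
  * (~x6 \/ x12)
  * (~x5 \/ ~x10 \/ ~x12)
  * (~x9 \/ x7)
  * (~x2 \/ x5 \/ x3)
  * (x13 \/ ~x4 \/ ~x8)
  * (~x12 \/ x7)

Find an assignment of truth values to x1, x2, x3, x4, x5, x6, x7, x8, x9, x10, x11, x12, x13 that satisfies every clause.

x1=True, x2=False, x3=False, x4=False, x5=False, x6=False, x7=True, x8=True, x9=False, x10=True, x11=False, x12=False, x13=False

Check each clause:
  1. (x4 \/ ~x13) — ~x13 is true.
  2. (~x5 \/ x2 \/ x11) — ~x5 is true.
  3. (~x10 \/ ~x3) — ~x3 is true.
  4. (~x9 \/ ~x10) — ~x9 is true.
  5. (~x12 \/ x9 \/ ~x11) — ~x12 is true.
  6. (~x13 \/ x5) — ~x13 is true.
  7. (x8 \/ ~x4 \/ ~x13) — x8 is true.
  8. (~x9 \/ ~x1 \/ x6) — ~x9 is true.
  9. (x2 \/ ~x3 \/ x4) — ~x3 is true.
  10. (~x11 \/ ~x8) — ~x11 is true.
  11. (~x2 \/ ~x8) — ~x2 is true.
  12. (x13 \/ ~x3) — ~x3 is true.
  13. (~x6 \/ x9 \/ x11) — ~x6 is true.
  14. (x8 \/ x3) — x8 is true.
  15. (x5 \/ x10) — x10 is true.
  16. (x11 \/ ~x9) — ~x9 is true.
  17. (~x6 \/ x12) — ~x6 is true.
  18. (~x5 \/ ~x12 \/ ~x10) — ~x5 is true.
  19. (x7 \/ ~x9) — x7 is true.
  20. (x3 \/ x5 \/ ~x2) — ~x2 is true.
  21. (~x8 \/ ~x4 \/ x13) — ~x4 is true.
  22. (x7 \/ ~x12) — ~x12 is true.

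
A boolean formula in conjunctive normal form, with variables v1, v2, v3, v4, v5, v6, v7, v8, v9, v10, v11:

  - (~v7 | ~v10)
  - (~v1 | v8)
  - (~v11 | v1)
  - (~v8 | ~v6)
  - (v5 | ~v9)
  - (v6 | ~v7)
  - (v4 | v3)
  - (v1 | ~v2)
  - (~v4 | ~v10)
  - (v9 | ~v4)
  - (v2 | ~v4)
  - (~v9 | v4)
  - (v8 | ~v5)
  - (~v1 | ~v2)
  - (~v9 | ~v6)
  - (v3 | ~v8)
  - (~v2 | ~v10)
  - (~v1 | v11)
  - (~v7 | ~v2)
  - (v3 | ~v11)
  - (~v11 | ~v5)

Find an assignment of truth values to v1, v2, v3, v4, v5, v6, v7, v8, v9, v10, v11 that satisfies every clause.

Pure literal: v3 appears only positively; assign v3 = True.
Pure literal: v7 appears only negated; assign v7 = False.
Set v1 = False and propagate.
  then v11 is forced to False.
  then v2 is forced to False.
  then v4 is forced to False.
  then v9 is forced to False.
Set v5 = False and propagate.
Branch on v6: take v6 = True.
  then v8 is forced to False.
v10 is now unconstrained; take v10 = True.

v1=F, v2=F, v3=T, v4=F, v5=F, v6=T, v7=F, v8=F, v9=F, v10=T, v11=F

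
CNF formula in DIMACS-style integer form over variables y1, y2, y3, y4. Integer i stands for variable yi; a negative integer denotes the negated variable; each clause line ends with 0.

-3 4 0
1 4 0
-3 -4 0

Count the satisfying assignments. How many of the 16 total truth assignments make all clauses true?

6

The models are:
  y1=F y2=F y3=F y4=T
  y1=F y2=T y3=F y4=T
  y1=T y2=F y3=F y4=F
  y1=T y2=F y3=F y4=T
  y1=T y2=T y3=F y4=F
  y1=T y2=T y3=F y4=T
Count: 6.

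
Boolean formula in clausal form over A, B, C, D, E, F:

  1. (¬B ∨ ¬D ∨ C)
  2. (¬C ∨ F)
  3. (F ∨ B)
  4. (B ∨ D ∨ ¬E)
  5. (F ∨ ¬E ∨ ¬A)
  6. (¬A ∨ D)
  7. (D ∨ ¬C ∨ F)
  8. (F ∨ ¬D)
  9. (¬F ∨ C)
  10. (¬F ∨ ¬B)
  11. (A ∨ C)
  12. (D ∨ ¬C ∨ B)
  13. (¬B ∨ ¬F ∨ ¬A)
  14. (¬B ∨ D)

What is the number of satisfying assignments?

Satisfying assignments:
  A=F B=F C=T D=T E=F F=T
  A=F B=F C=T D=T E=T F=T
  A=T B=F C=T D=T E=F F=T
  A=T B=F C=T D=T E=T F=T
That's 4 in total.

4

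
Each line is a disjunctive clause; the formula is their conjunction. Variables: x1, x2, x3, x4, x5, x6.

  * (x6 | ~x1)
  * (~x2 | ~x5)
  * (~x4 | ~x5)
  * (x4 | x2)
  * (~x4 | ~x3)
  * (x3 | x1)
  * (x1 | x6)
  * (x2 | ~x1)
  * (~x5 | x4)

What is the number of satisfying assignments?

4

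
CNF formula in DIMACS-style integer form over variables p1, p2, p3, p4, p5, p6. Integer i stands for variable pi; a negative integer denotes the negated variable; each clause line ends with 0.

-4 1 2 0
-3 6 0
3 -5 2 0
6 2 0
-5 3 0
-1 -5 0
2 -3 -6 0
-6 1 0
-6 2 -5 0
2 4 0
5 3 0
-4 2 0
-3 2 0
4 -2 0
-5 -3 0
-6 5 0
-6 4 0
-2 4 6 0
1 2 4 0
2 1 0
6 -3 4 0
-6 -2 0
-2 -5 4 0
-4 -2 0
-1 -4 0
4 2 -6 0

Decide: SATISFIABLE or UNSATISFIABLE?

p2 = True:
  propagation gives p4=True; an empty clause results — contradiction.
p2 = False:
  propagation gives p6=True, p3=False, p5=False; an empty clause results — contradiction.
Every branch closes, so no satisfying assignment exists.

UNSATISFIABLE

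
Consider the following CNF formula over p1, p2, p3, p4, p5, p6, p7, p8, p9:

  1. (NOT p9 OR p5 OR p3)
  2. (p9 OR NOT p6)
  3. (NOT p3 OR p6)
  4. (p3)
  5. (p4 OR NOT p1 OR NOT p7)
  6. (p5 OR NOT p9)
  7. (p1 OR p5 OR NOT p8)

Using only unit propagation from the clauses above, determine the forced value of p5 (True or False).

True

(p3) stands alone — p3 = True.
(p6 OR NOT p3) with p3 = True leaves only p6, so p6 = True.
From (NOT p6 OR p9) and p6 = True: p9 = True.
(NOT p9 OR p5): since p9 = True, the clause reduces to (p5). p5 = True.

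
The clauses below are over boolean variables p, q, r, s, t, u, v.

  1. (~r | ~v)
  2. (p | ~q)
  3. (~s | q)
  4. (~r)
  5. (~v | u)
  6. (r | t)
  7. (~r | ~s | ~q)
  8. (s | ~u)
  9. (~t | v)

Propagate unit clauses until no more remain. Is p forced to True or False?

True

Unit clause (~r) sets r = False.
(r | t) with r = False leaves only t, so t = True.
(v | ~t) with t = True leaves only v, so v = True.
From (~v | u) and v = True: u = True.
In (~u | s), ~u is now false; s must hold, so s = True.
(~s | q) with s = True leaves only q, so q = True.
From (~q | p) and q = True: p = True.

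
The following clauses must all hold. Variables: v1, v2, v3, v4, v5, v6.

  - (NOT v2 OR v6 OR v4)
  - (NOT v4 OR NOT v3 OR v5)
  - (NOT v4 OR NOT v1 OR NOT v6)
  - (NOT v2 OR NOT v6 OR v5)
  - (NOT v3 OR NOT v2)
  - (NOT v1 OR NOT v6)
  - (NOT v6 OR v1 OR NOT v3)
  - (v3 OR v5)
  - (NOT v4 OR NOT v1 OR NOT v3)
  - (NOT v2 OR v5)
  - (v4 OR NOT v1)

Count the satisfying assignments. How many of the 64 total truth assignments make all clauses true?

12

Case analysis on v1 and v3:
  v1=T, v3=T: a clause becomes empty — 0.
  v1=T, v3=F: remaining (v2,v4,v5,v6) ∈ {(F,T,T,F); (T,T,T,F)} — 2.
  v1=F, v3=T: remaining (v2,v4,v5,v6) ∈ {(F,F,F,F); (F,F,T,F); (F,T,T,F)} — 3.
  v1=F, v3=F: 7 of the 16 assignments to (v2,v4,v5,v6) work.
Total: 0 + 2 + 3 + 7 = 12.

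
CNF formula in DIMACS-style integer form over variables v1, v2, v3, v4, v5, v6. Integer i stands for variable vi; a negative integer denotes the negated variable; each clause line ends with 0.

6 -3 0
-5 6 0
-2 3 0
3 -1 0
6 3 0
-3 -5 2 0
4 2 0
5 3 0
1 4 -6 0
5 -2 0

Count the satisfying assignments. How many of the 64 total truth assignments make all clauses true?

6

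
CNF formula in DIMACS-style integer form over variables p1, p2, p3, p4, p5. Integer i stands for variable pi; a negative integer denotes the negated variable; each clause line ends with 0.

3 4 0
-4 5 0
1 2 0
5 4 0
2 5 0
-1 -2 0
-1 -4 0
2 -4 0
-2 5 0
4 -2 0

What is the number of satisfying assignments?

The models are:
  p1=0 p2=1 p3=0 p4=1 p5=1
  p1=0 p2=1 p3=1 p4=1 p5=1
  p1=1 p2=0 p3=1 p4=0 p5=1
Count: 3.

3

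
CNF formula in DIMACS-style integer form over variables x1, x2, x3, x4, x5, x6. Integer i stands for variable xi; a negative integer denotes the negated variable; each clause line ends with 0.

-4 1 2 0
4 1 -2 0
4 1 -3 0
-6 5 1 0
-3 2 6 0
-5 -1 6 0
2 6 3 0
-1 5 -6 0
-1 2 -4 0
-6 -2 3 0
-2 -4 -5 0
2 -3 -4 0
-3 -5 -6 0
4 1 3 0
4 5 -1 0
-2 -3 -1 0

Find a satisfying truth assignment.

x1=F, x2=T, x3=T, x4=T, x5=F, x6=F

Branch on x1: take x1 = False.
Branch on x2: take x2 = True.
  then x4 is forced to True.
  then x5 is forced to False.
  then x6 is forced to False.
x3 is now unconstrained; take x3 = True.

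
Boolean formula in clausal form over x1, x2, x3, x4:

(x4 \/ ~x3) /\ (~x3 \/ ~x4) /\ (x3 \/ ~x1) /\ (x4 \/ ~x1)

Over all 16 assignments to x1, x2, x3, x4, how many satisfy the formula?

4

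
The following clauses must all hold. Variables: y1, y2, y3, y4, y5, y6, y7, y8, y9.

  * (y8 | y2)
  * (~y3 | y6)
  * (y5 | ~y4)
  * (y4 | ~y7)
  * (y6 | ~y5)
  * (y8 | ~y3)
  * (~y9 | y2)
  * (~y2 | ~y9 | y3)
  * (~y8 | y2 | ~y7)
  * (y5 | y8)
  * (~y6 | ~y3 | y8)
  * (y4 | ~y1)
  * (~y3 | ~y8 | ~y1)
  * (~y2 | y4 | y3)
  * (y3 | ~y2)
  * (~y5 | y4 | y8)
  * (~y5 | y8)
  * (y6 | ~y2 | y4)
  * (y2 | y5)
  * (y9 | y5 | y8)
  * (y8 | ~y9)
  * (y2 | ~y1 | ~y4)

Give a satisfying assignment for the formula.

y1=F, y2=F, y3=T, y4=F, y5=T, y6=T, y7=F, y8=T, y9=F

Check each clause:
  1. (y2 | y8) — y8 is true.
  2. (y6 | ~y3) — y6 is true.
  3. (y5 | ~y4) — ~y4 is true.
  4. (~y7 | y4) — ~y7 is true.
  5. (~y5 | y6) — y6 is true.
  6. (y8 | ~y3) — y8 is true.
  7. (y2 | ~y9) — ~y9 is true.
  8. (~y9 | ~y2 | y3) — y3 is true.
  9. (y2 | ~y8 | ~y7) — ~y7 is true.
  10. (y5 | y8) — y8 is true.
  11. (~y3 | y8 | ~y6) — y8 is true.
  12. (~y1 | y4) — ~y1 is true.
  13. (~y3 | ~y1 | ~y8) — ~y1 is true.
  14. (y3 | y4 | ~y2) — y3 is true.
  15. (~y2 | y3) — y3 is true.
  16. (y8 | ~y5 | y4) — y8 is true.
  17. (y8 | ~y5) — y8 is true.
  18. (y4 | ~y2 | y6) — ~y2 is true.
  19. (y2 | y5) — y5 is true.
  20. (y8 | y9 | y5) — y8 is true.
  21. (y8 | ~y9) — y8 is true.
  22. (~y4 | y2 | ~y1) — ~y4 is true.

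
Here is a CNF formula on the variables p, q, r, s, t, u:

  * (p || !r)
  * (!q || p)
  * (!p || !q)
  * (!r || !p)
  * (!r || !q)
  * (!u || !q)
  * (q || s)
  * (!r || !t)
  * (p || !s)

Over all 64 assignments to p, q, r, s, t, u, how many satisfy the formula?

4

Satisfying assignments:
  p=T q=F r=F s=T t=F u=F
  p=T q=F r=F s=T t=F u=T
  p=T q=F r=F s=T t=T u=F
  p=T q=F r=F s=T t=T u=T
Count: 4.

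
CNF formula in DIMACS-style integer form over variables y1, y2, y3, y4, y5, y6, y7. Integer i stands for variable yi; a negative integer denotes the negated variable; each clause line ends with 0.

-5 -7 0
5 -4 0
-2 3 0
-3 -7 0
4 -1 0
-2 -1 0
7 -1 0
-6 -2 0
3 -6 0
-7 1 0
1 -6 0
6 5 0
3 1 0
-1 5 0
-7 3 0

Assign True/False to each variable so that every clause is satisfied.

y1=0, y2=1, y3=1, y4=0, y5=1, y6=0, y7=0

Try y1 = False.
  then y7 is forced to False.
  then y6 is forced to False.
  then y5 is forced to True.
  then y3 is forced to True.
y2, y4 are now unconstrained; take y2 = True, y4 = False.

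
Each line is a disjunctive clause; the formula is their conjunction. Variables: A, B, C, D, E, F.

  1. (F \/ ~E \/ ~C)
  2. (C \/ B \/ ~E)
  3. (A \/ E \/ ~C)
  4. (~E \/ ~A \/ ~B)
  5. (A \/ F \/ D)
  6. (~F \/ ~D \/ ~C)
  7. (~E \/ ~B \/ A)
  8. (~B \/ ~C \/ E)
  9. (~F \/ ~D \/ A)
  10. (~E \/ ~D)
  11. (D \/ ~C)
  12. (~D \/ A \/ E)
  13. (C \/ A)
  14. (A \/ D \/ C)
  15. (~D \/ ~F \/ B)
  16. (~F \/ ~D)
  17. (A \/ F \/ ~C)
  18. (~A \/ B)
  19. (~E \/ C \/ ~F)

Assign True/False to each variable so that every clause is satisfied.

Branch on A: take A = True.
  then B is forced to True.
  then E is forced to False.
  then C is forced to False.
For the remaining variables, D = True, F = False works.
Every clause has at least one true literal under this assignment.

A=True, B=True, C=False, D=True, E=False, F=False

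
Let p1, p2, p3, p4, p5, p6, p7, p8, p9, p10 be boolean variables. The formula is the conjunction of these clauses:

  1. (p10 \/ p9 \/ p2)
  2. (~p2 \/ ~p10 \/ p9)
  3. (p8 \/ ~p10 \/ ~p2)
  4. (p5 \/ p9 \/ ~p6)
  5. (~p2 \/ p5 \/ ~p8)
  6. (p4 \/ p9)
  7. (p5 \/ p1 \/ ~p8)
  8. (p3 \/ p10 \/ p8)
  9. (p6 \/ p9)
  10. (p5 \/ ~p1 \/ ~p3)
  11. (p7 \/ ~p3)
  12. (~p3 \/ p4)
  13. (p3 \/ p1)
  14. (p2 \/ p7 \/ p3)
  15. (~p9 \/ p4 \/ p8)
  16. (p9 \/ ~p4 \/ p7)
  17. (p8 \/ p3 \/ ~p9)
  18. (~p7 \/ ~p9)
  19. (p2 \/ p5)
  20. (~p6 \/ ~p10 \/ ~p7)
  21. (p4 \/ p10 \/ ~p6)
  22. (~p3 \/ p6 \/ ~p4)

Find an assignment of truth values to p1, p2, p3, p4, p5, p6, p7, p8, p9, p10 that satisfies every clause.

p1 = T, p2 = T, p3 = F, p4 = T, p5 = T, p6 = T, p7 = F, p8 = T, p9 = T, p10 = T

Check each clause:
  1. (p2 \/ p10 \/ p9) — p9 is true.
  2. (~p10 \/ p9 \/ ~p2) — p9 is true.
  3. (~p10 \/ p8 \/ ~p2) — p8 is true.
  4. (p9 \/ ~p6 \/ p5) — p9 is true.
  5. (~p8 \/ ~p2 \/ p5) — p5 is true.
  6. (p4 \/ p9) — p9 is true.
  7. (p1 \/ ~p8 \/ p5) — p1 is true.
  8. (p3 \/ p8 \/ p10) — p8 is true.
  9. (p9 \/ p6) — p9 is true.
  10. (p5 \/ ~p3 \/ ~p1) — ~p3 is true.
  11. (~p3 \/ p7) — ~p3 is true.
  12. (~p3 \/ p4) — p4 is true.
  13. (p3 \/ p1) — p1 is true.
  14. (p7 \/ p3 \/ p2) — p2 is true.
  15. (p4 \/ ~p9 \/ p8) — p8 is true.
  16. (~p4 \/ p7 \/ p9) — p9 is true.
  17. (p8 \/ p3 \/ ~p9) — p8 is true.
  18. (~p9 \/ ~p7) — ~p7 is true.
  19. (p5 \/ p2) — p2 is true.
  20. (~p6 \/ ~p10 \/ ~p7) — ~p7 is true.
  21. (p10 \/ p4 \/ ~p6) — p10 is true.
  22. (~p4 \/ p6 \/ ~p3) — ~p3 is true.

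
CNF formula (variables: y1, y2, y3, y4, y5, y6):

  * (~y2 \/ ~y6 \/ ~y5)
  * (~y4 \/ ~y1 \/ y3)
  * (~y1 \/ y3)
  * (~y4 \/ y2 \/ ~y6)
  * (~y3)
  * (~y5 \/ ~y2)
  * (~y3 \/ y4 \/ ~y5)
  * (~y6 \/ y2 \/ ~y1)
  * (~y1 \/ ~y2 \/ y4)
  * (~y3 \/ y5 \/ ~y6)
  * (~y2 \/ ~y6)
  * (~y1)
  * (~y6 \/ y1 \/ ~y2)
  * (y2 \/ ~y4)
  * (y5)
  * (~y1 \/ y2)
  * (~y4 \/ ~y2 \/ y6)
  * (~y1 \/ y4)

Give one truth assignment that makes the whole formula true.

y1 = F, y2 = F, y3 = F, y4 = F, y5 = T, y6 = F

Check each clause:
  1. (~y5 \/ ~y2 \/ ~y6) — ~y6 is true.
  2. (~y4 \/ ~y1 \/ y3) — ~y4 is true.
  3. (~y1 \/ y3) — ~y1 is true.
  4. (y2 \/ ~y6 \/ ~y4) — ~y6 is true.
  5. (~y3) — ~y3 is true.
  6. (~y2 \/ ~y5) — ~y2 is true.
  7. (y4 \/ ~y3 \/ ~y5) — ~y3 is true.
  8. (~y6 \/ y2 \/ ~y1) — ~y6 is true.
  9. (y4 \/ ~y2 \/ ~y1) — ~y2 is true.
  10. (~y3 \/ ~y6 \/ y5) — ~y3 is true.
  11. (~y6 \/ ~y2) — ~y6 is true.
  12. (~y1) — ~y1 is true.
  13. (~y2 \/ ~y6 \/ y1) — ~y6 is true.
  14. (y2 \/ ~y4) — ~y4 is true.
  15. (y5) — y5 is true.
  16. (y2 \/ ~y1) — ~y1 is true.
  17. (y6 \/ ~y2 \/ ~y4) — ~y4 is true.
  18. (y4 \/ ~y1) — ~y1 is true.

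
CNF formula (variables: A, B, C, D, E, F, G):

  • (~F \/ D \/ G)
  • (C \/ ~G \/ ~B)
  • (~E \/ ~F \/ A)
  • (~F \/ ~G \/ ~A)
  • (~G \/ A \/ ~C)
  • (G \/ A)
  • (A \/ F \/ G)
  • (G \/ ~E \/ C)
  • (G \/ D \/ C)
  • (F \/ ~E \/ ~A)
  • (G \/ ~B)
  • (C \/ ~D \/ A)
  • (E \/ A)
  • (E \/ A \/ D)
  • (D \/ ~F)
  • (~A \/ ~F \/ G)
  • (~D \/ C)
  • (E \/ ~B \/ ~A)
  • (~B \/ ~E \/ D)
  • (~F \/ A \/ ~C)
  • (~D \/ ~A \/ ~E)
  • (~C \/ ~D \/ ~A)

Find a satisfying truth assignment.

A=T, B=F, C=F, D=F, E=F, F=F, G=T

Pure literal: B appears only negated; assign B = False.
Try A = True.
Set C = False and propagate.
  then D is forced to False.
  then G is forced to True.
  then F is forced to False.
  then E is forced to False.
Every clause has at least one true literal under this assignment.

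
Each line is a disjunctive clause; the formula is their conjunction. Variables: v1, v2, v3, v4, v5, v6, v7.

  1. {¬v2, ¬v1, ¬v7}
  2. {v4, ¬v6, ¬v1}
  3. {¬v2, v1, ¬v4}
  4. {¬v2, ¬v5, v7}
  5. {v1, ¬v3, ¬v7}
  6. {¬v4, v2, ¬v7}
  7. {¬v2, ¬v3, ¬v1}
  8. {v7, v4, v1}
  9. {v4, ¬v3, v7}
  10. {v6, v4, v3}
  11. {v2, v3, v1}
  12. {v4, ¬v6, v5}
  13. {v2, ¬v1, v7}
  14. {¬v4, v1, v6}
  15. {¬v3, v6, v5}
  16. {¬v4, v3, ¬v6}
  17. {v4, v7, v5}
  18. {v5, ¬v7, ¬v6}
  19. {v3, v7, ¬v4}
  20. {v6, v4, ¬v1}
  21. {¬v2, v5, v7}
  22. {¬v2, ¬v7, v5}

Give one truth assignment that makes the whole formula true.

v1 = F, v2 = T, v3 = F, v4 = F, v5 = T, v6 = T, v7 = T

Try v1 = False.
Set v2 = True and propagate.
  then v4 is forced to False.
  then v7 is forced to True.
  then v3 is forced to False.
  then v6 is forced to True.
  then v5 is forced to True.
Check each clause:
  1. {¬v1, ¬v2, ¬v7} — ¬v1 is true.
  2. {v4, ¬v1, ¬v6} — ¬v1 is true.
  3. {¬v2, v1, ¬v4} — ¬v4 is true.
  4. {v7, ¬v2, ¬v5} — v7 is true.
  5. {v1, ¬v7, ¬v3} — ¬v3 is true.
  6. {v2, ¬v7, ¬v4} — v2 is true.
  7. {¬v1, ¬v3, ¬v2} — ¬v3 is true.
  8. {v4, v1, v7} — v7 is true.
  9. {v7, ¬v3, v4} — ¬v3 is true.
  10. {v3, v4, v6} — v6 is true.
  11. {v2, v3, v1} — v2 is true.
  12. {v4, v5, ¬v6} — v5 is true.
  13. {v7, ¬v1, v2} — v2 is true.
  14. {¬v4, v6, v1} — ¬v4 is true.
  15. {¬v3, v5, v6} — ¬v3 is true.
  16. {¬v6, v3, ¬v4} — ¬v4 is true.
  17. {v4, v7, v5} — v5 is true.
  18. {¬v6, ¬v7, v5} — v5 is true.
  19. {v7, ¬v4, v3} — ¬v4 is true.
  20. {v4, v6, ¬v1} — v6 is true.
  21. {¬v2, v5, v7} — v5 is true.
  22. {¬v2, v5, ¬v7} — v5 is true.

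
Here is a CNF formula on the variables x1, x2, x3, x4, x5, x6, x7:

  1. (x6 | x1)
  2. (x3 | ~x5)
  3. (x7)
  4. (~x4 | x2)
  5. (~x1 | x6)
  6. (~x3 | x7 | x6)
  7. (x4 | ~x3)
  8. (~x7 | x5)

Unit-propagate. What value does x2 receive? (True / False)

True

(x7) is a unit clause: x7 = True.
(x5 | ~x7) with x7 = True leaves only x5, so x5 = True.
(~x5 | x3) with x5 = True leaves only x3, so x3 = True.
In (~x3 | x4), ~x3 is now false; x4 must hold, so x4 = True.
In (x2 | ~x4), ~x4 is now false; x2 must hold, so x2 = True.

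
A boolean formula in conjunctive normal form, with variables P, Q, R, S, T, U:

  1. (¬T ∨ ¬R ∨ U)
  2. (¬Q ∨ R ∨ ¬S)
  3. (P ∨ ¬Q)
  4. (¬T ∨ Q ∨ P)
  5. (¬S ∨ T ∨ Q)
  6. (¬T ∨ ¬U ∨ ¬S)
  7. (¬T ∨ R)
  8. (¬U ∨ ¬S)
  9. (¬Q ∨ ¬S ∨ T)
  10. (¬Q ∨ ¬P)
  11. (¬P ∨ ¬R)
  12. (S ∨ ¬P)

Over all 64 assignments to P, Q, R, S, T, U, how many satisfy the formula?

4

The models are:
  P=0 Q=0 R=0 S=0 T=0 U=0
  P=0 Q=0 R=0 S=0 T=0 U=1
  P=0 Q=0 R=1 S=0 T=0 U=0
  P=0 Q=0 R=1 S=0 T=0 U=1
That's 4 in total.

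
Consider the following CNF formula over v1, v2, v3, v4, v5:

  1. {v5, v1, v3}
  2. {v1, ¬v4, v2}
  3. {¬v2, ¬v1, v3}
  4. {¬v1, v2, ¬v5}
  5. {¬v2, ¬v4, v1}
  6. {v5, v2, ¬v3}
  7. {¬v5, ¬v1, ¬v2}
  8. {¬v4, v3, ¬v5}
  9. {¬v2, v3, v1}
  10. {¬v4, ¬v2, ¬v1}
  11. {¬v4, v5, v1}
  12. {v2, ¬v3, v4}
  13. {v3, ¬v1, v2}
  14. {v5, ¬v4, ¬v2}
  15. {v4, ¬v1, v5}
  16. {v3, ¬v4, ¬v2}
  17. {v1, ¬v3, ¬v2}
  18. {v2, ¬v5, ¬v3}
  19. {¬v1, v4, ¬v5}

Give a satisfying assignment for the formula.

v1=0, v2=0, v3=0, v4=0, v5=1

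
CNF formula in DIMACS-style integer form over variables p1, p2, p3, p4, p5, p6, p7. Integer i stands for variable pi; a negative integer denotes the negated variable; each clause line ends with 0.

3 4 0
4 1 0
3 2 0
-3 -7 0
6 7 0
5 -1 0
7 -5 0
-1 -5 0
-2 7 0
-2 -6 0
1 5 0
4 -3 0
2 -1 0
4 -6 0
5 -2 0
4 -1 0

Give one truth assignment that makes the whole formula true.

p1 = 0, p2 = 1, p3 = 0, p4 = 1, p5 = 1, p6 = 0, p7 = 1

Check each clause:
  1. (p4 ∨ p3) — p4 is true.
  2. (p4 ∨ p1) — p4 is true.
  3. (p3 ∨ p2) — p2 is true.
  4. (¬p7 ∨ ¬p3) — ¬p3 is true.
  5. (p7 ∨ p6) — p7 is true.
  6. (p5 ∨ ¬p1) — p5 is true.
  7. (p7 ∨ ¬p5) — p7 is true.
  8. (¬p5 ∨ ¬p1) — ¬p1 is true.
  9. (¬p2 ∨ p7) — p7 is true.
  10. (¬p2 ∨ ¬p6) — ¬p6 is true.
  11. (p5 ∨ p1) — p5 is true.
  12. (¬p3 ∨ p4) — p4 is true.
  13. (p2 ∨ ¬p1) — p2 is true.
  14. (¬p6 ∨ p4) — ¬p6 is true.
  15. (¬p2 ∨ p5) — p5 is true.
  16. (p4 ∨ ¬p1) — p4 is true.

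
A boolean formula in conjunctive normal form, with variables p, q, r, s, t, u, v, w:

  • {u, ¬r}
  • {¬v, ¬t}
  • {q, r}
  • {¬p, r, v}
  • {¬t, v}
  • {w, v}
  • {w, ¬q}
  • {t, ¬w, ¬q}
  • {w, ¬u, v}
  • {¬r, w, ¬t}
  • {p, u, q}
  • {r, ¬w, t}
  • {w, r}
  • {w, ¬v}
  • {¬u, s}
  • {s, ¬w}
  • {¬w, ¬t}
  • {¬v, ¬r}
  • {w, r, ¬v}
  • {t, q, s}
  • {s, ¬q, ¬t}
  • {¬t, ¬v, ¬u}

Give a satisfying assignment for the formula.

p=1  q=0  r=1  s=1  t=0  u=1  v=0  w=1

s occurs only positively in the remaining clauses — set s = True.
Set p = True and propagate.
Branch on q: take q = False.
  then r is forced to True.
  then u is forced to True.
  then v is forced to False.
  then t is forced to False.
  then w is forced to True.
Every clause has at least one true literal under this assignment.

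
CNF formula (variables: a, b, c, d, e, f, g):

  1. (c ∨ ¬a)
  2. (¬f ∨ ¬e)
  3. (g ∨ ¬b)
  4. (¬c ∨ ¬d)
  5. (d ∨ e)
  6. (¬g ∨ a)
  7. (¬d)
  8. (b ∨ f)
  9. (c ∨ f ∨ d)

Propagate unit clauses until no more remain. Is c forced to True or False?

True

(¬d) is a unit clause: d = False.
(d ∨ e): since d = False, the clause reduces to (e). e = True.
(¬e ∨ ¬f): since e = True, the clause reduces to (¬f). f = False.
(f ∨ b): since f = False, the clause reduces to (b). b = True.
In (¬b ∨ g), ¬b is now false; g must hold, so g = True.
From (a ∨ ¬g) and g = True: a = True.
(c ∨ ¬a): since a = True, the clause reduces to (c). c = True.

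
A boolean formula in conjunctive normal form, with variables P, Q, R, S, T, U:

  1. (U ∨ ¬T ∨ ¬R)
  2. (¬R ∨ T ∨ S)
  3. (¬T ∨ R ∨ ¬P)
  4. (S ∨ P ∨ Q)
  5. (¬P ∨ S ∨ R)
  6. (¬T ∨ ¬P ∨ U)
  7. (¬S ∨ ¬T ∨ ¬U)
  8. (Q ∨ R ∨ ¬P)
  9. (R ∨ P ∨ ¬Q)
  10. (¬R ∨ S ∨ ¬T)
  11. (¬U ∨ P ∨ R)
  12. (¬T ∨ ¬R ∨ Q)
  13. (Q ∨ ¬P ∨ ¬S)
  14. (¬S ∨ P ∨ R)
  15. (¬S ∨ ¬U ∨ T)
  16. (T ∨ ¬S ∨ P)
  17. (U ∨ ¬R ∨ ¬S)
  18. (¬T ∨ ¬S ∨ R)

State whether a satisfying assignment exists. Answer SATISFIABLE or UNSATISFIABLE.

SATISFIABLE

Try P = True.
For the remaining variables, Q = True, R = False, S = True, T = False, U = False works.
Every clause has at least one true literal under this assignment.
So P=True, Q=True, R=False, S=True, T=False, U=False is a satisfying assignment.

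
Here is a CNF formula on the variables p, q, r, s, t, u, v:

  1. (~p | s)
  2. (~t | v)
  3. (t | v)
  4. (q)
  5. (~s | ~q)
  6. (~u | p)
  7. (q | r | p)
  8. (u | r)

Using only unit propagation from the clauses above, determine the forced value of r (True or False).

True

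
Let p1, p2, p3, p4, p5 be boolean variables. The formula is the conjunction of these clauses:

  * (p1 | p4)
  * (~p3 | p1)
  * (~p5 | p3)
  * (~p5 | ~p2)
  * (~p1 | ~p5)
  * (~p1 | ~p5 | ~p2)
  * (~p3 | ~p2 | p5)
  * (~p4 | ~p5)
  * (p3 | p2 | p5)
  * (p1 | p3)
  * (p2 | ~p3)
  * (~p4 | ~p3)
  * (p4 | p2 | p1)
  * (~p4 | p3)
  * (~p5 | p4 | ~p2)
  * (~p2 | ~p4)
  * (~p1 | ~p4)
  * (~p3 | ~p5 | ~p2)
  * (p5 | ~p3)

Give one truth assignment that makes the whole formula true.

p1 = T, p2 = T, p3 = F, p4 = F, p5 = F

Set p1 = True and propagate.
  then p5 is forced to False.
  then p4 is forced to False.
  then p3 is forced to False.
  then p2 is forced to True.
Check each clause:
  1. (p1 | p4) — p1 is true.
  2. (p1 | ~p3) — p1 is true.
  3. (p3 | ~p5) — ~p5 is true.
  4. (~p2 | ~p5) — ~p5 is true.
  5. (~p5 | ~p1) — ~p5 is true.
  6. (~p2 | ~p5 | ~p1) — ~p5 is true.
  7. (p5 | ~p3 | ~p2) — ~p3 is true.
  8. (~p5 | ~p4) — ~p5 is true.
  9. (p2 | p5 | p3) — p2 is true.
  10. (p1 | p3) — p1 is true.
  11. (p2 | ~p3) — p2 is true.
  12. (~p4 | ~p3) — ~p4 is true.
  13. (p1 | p4 | p2) — p1 is true.
  14. (p3 | ~p4) — ~p4 is true.
  15. (~p5 | ~p2 | p4) — ~p5 is true.
  16. (~p2 | ~p4) — ~p4 is true.
  17. (~p1 | ~p4) — ~p4 is true.
  18. (~p5 | ~p2 | ~p3) — ~p5 is true.
  19. (~p3 | p5) — ~p3 is true.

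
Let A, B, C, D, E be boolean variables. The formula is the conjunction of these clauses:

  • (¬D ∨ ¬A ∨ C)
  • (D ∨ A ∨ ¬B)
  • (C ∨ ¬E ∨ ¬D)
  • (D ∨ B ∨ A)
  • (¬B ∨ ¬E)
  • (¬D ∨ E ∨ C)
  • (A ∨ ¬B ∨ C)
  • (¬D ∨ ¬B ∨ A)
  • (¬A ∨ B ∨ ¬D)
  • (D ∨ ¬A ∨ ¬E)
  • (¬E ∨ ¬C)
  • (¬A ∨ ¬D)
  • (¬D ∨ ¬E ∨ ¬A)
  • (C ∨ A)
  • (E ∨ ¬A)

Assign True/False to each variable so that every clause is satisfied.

A = False  B = False  C = True  D = True  E = False

Check each clause:
  1. (¬A ∨ C ∨ ¬D) — C is true.
  2. (¬B ∨ D ∨ A) — D is true.
  3. (¬E ∨ C ∨ ¬D) — C is true.
  4. (D ∨ A ∨ B) — D is true.
  5. (¬E ∨ ¬B) — ¬E is true.
  6. (C ∨ ¬D ∨ E) — C is true.
  7. (C ∨ A ∨ ¬B) — C is true.
  8. (¬B ∨ ¬D ∨ A) — ¬B is true.
  9. (¬A ∨ B ∨ ¬D) — ¬A is true.
  10. (D ∨ ¬E ∨ ¬A) — ¬E is true.
  11. (¬C ∨ ¬E) — ¬E is true.
  12. (¬A ∨ ¬D) — ¬A is true.
  13. (¬A ∨ ¬D ∨ ¬E) — ¬E is true.
  14. (C ∨ A) — C is true.
  15. (E ∨ ¬A) — ¬A is true.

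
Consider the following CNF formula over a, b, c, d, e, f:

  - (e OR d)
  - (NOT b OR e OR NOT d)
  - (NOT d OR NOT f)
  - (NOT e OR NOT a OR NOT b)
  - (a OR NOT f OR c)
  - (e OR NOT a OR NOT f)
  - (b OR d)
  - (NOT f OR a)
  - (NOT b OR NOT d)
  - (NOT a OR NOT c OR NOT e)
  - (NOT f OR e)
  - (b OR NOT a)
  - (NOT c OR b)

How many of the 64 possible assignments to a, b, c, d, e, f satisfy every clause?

4

The models are:
  a=0 b=0 c=0 d=1 e=0 f=0
  a=0 b=0 c=0 d=1 e=1 f=0
  a=0 b=1 c=0 d=0 e=1 f=0
  a=0 b=1 c=1 d=0 e=1 f=0
That's 4 in total.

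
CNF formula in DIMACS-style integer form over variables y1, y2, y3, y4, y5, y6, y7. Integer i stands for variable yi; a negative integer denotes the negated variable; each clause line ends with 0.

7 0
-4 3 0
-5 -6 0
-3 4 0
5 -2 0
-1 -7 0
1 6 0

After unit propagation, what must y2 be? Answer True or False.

False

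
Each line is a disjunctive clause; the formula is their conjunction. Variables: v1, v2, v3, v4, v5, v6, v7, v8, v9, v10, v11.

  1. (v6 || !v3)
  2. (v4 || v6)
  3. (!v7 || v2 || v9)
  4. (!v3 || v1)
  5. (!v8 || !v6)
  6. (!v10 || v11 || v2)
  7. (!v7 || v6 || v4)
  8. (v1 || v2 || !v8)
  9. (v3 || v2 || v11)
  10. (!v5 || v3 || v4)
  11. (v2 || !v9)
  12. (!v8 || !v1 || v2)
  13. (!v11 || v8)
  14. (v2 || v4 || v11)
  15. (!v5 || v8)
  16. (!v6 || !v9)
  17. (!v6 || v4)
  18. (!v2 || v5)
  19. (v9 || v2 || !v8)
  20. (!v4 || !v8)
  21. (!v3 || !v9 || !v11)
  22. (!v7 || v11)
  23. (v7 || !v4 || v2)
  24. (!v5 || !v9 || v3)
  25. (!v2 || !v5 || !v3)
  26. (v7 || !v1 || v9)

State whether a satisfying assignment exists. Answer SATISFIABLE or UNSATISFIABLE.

UNSATISFIABLE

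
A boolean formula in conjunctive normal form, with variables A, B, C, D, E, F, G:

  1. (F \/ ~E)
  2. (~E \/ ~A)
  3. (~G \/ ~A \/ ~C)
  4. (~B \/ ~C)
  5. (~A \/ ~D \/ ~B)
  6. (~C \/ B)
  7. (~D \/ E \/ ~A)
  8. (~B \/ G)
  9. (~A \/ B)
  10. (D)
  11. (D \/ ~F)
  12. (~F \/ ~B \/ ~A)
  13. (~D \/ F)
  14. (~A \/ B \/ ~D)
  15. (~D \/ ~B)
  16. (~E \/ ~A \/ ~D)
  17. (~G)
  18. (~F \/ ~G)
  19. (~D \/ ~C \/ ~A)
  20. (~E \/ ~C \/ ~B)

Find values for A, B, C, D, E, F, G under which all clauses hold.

A=0, B=0, C=0, D=1, E=0, F=1, G=0

Check each clause:
  1. (~E \/ F) — ~E is true.
  2. (~E \/ ~A) — ~E is true.
  3. (~G \/ ~A \/ ~C) — ~G is true.
  4. (~B \/ ~C) — ~C is true.
  5. (~A \/ ~B \/ ~D) — ~B is true.
  6. (B \/ ~C) — ~C is true.
  7. (~D \/ E \/ ~A) — ~A is true.
  8. (~B \/ G) — ~B is true.
  9. (~A \/ B) — ~A is true.
  10. (D) — D is true.
  11. (D \/ ~F) — D is true.
  12. (~B \/ ~A \/ ~F) — ~A is true.
  13. (~D \/ F) — F is true.
  14. (B \/ ~D \/ ~A) — ~A is true.
  15. (~D \/ ~B) — ~B is true.
  16. (~E \/ ~A \/ ~D) — ~E is true.
  17. (~G) — ~G is true.
  18. (~G \/ ~F) — ~G is true.
  19. (~A \/ ~C \/ ~D) — ~C is true.
  20. (~E \/ ~B \/ ~C) — ~E is true.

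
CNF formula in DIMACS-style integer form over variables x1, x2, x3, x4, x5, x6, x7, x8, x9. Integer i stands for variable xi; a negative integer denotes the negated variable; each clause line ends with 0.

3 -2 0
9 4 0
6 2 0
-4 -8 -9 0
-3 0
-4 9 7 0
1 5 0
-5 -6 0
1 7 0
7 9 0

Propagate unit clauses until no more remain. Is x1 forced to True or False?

Unit clause (NOT x3) sets x3 = False.
(NOT x2 OR x3): since x3 = False, the clause reduces to (NOT x2). x2 = False.
In (x6 OR x2), x2 is now false; x6 must hold, so x6 = True.
(NOT x5 OR NOT x6): since x6 = True, the clause reduces to (NOT x5). x5 = False.
(x1 OR x5): since x5 = False, the clause reduces to (x1). x1 = True.

True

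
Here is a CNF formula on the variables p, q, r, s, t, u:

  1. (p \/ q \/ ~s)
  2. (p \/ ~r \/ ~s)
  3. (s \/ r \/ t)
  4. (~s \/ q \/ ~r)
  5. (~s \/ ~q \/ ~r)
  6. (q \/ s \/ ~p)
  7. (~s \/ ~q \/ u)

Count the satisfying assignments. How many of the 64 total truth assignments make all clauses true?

Split on s, then q.
  s=1, q=1: remaining (p,r,t,u) ∈ {(0,0,0,1); (0,0,1,1); (1,0,0,1); (1,0,1,1)} — 4.
  s=1, q=0: remaining (p,r,t,u) ∈ {(1,0,0,0); (1,0,0,1); (1,0,1,0); (1,0,1,1)} — 4.
  s=0, q=1: p, u free; 3 ways for (r,t) × 2^2 = 12.
  s=0, q=0: u free; 3 ways for (p,r,t) × 2^1 = 6.
Total: 4 + 4 + 12 + 6 = 26.

26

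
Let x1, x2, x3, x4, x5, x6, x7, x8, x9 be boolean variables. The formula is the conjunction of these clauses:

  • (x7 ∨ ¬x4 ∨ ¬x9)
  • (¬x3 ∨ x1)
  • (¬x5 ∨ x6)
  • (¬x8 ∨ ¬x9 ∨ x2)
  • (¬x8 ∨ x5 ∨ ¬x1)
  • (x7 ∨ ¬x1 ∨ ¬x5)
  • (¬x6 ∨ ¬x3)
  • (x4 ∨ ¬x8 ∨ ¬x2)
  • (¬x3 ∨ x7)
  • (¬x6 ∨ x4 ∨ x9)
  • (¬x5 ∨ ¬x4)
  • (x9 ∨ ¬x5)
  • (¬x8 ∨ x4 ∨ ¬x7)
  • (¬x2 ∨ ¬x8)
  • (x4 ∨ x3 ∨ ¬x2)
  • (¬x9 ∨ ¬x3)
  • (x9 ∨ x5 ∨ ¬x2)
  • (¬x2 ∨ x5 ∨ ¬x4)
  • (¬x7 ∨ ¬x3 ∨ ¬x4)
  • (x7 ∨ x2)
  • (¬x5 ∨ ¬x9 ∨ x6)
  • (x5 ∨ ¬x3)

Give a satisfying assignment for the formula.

x1=True, x2=False, x3=False, x4=False, x5=True, x6=True, x7=True, x8=False, x9=True

Pure literal: x8 appears only negated; assign x8 = False.
Branch on x1: take x1 = True.
Branch on x2: take x2 = False.
  then x7 is forced to True.
Set x3 = False and propagate.
The remaining clauses are satisfied by x4 = False, x5 = True, x6 = True, x9 = True.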